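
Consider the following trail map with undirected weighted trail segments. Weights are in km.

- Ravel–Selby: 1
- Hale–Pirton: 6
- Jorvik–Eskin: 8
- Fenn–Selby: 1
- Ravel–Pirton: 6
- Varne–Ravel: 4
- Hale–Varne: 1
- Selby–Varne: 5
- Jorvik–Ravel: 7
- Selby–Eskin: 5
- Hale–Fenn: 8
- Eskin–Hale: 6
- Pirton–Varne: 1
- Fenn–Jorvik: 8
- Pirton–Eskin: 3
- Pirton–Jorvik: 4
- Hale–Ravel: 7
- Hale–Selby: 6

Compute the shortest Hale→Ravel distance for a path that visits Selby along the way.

Best Hale to Selby: Hale → Selby costing 6
Shortest Selby→Ravel: Selby → Ravel = 1
Total via Selby: 6 + 1 = 7 km.

7 km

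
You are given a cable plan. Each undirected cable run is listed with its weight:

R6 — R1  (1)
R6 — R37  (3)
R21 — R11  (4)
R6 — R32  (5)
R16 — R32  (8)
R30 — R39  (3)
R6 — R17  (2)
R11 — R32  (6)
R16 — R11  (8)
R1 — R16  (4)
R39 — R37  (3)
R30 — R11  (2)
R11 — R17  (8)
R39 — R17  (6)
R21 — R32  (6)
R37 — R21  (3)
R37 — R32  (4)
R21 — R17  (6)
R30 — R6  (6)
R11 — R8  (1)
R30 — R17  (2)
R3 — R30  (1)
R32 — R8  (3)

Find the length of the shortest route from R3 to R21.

7

Running Dijkstra from R3:
R3: 0
R30: 1  (via R3)
R11: 3  (via R30)
R17: 3  (via R30)
R8: 4  (via R11)
R39: 4  (via R30)
R6: 5  (via R17)
R1: 6  (via R6)
R37: 7  (via R39)
R32: 7  (via R8)
R21: 7  (via R11)
Shortest route: R3 → R30 → R11 → R21 = 7.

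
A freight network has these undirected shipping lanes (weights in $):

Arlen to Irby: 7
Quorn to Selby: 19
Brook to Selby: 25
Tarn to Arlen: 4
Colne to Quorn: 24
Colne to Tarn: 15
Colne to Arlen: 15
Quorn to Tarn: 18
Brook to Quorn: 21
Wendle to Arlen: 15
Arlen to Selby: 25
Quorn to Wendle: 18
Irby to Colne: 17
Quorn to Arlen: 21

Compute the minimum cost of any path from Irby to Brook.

Shortest distances from Irby:
Irby: 0
Arlen: 7  (via Irby)
Tarn: 11  (via Arlen)
Colne: 17  (via Irby)
Wendle: 22  (via Arlen)
Quorn: 28  (via Arlen)
Selby: 32  (via Arlen)
Brook: 49  (via Quorn)
Shortest route: Irby–Arlen–Quorn–Brook = $49.

$49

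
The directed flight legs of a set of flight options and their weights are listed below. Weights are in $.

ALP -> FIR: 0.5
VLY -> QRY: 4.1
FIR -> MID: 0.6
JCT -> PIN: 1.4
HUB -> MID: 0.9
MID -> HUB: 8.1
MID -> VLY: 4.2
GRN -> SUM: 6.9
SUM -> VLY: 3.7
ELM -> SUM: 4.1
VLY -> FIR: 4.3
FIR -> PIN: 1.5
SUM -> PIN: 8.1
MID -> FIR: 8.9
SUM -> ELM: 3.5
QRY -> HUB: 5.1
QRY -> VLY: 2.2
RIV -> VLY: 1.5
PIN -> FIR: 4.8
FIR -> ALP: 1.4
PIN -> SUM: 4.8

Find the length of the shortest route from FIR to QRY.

$8.9

Enumerating some paths:
FIR–MID–VLY–QRY: 0.6+4.2+4.1 = 8.9
FIR–PIN–SUM–VLY–QRY: 1.5+4.8+3.7+4.1 = 14.1
The minimum is $8.9 via FIR–MID–VLY–QRY.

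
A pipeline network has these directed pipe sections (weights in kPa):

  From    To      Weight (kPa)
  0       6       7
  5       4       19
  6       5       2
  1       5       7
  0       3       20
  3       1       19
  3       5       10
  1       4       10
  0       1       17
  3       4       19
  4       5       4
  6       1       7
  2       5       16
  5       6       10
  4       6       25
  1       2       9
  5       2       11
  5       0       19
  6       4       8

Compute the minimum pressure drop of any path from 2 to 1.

33 kPa

Running Dijkstra from 2:
2: 0
5: 16  (via 2)
6: 26  (via 5)
1: 33  (via 6)
Shortest route: 2–5–6–1 = 33 kPa.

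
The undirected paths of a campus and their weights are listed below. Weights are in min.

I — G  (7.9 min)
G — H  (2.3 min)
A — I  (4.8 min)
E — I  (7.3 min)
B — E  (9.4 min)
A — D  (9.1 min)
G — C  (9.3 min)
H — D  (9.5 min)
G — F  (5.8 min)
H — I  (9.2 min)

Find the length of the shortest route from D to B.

Enumerating some paths:
D - A - I - E - B: 9.1+4.8+7.3+9.4 = 30.6
D - H - G - I - E - B: 9.5+2.3+7.9+7.3+9.4 = 36.4
D - H - I - E - B: 9.5+9.2+7.3+9.4 = 35.4
Cheapest is D - A - I - E - B at 30.6 min.

30.6 min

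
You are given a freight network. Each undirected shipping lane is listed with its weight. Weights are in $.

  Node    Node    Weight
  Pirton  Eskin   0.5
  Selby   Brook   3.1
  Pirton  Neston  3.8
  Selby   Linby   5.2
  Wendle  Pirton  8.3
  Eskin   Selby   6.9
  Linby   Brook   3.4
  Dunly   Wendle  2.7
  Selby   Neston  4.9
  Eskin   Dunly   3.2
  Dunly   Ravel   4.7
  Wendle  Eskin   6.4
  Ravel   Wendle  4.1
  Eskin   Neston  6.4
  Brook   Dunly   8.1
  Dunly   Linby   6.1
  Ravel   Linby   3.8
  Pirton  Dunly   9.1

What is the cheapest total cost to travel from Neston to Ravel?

Enumerating some paths:
Neston - Pirton - Eskin - Dunly - Wendle - Ravel: 3.8+0.5+3.2+2.7+4.1 = 14.3
Neston - Pirton - Eskin - Dunly - Ravel: 3.8+0.5+3.2+4.7 = 12.2
Neston - Selby - Linby - Ravel: 4.9+5.2+3.8 = 13.9
Cheapest is Neston - Pirton - Eskin - Dunly - Ravel at $12.2.

$12.2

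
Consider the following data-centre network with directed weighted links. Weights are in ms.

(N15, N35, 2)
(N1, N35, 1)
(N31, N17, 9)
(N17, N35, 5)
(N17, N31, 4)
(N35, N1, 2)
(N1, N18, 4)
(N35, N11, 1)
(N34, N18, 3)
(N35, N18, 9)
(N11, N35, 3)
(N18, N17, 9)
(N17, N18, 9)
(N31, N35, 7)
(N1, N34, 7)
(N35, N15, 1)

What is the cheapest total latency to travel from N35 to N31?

19 ms

Compare a few routes:
N35 - N18 - N17 - N31: 9+9+4 = 22
N35 - N1 - N34 - N18 - N17 - N31: 2+7+3+9+4 = 25
N35 - N1 - N18 - N17 - N31: 2+4+9+4 = 19
Cheapest is N35 - N1 - N18 - N17 - N31 at 19 ms.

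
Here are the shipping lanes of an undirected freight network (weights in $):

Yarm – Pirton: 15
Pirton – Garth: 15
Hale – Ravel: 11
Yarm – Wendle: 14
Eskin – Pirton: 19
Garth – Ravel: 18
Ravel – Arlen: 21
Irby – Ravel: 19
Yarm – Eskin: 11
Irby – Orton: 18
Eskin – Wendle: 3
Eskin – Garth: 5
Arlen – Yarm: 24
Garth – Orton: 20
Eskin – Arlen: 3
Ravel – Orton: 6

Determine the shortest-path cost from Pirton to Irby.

$52

Running Dijkstra from Pirton:
Pirton: 0
Yarm: 15  (via Pirton)
Garth: 15  (via Pirton)
Eskin: 19  (via Pirton)
Wendle: 22  (via Eskin)
Arlen: 22  (via Eskin)
Ravel: 33  (via Garth)
Orton: 35  (via Garth)
Hale: 44  (via Ravel)
Irby: 52  (via Ravel)
Shortest route: Pirton → Garth → Ravel → Irby = $52.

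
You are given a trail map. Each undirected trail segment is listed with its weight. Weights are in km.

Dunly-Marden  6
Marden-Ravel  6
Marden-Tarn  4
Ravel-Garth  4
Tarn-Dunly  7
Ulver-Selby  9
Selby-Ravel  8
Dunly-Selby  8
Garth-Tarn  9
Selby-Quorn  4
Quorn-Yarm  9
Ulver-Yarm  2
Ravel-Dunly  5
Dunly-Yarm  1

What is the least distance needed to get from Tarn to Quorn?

17 km

Enumerating some paths:
Tarn–Marden–Dunly–Yarm–Quorn: 4+6+1+9 = 20
Tarn–Marden–Ravel–Selby–Quorn: 4+6+8+4 = 22
Tarn–Dunly–Selby–Quorn: 7+8+4 = 19
Tarn–Dunly–Yarm–Quorn: 7+1+9 = 17
The minimum is 17 km via Tarn–Dunly–Yarm–Quorn.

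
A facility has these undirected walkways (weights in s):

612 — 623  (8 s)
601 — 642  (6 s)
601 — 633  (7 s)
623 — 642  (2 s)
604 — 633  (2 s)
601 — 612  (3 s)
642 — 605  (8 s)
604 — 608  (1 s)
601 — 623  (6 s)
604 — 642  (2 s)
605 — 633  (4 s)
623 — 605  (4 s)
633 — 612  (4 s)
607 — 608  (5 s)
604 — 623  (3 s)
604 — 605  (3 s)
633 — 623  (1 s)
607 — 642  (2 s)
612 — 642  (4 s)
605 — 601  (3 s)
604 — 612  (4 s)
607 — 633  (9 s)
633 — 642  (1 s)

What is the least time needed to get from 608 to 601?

7 s

Enumerating some paths:
608 - 604 - 605 - 601: 1+3+3 = 7
608 - 604 - 612 - 601: 1+4+3 = 8
Cheapest is 608 - 604 - 605 - 601 at 7 s.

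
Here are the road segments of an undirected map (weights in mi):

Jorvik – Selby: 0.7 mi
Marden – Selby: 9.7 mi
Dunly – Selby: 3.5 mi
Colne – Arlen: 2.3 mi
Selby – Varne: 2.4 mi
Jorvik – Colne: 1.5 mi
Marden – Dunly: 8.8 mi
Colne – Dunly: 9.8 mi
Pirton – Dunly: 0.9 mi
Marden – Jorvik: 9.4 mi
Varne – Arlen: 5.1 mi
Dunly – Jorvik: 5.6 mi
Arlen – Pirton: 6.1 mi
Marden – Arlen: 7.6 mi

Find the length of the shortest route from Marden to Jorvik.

9.4 mi

Compare a few routes:
Marden–Dunly–Selby–Jorvik: 8.8+3.5+0.7 = 13
Marden–Selby–Jorvik: 9.7+0.7 = 10.4
Marden–Arlen–Colne–Jorvik: 7.6+2.3+1.5 = 11.4
Marden–Jorvik: 9.4 = 9.4
The minimum is 9.4 mi via Marden–Jorvik.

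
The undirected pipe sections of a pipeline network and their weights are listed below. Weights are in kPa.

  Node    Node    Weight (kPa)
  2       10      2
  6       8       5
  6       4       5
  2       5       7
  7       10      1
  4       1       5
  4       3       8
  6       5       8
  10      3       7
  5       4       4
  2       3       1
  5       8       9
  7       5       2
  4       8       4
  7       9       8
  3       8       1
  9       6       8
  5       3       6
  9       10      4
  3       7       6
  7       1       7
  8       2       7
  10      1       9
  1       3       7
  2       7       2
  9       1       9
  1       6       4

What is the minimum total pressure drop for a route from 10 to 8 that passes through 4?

11 kPa

Shortest 10→4: 10 → 7 → 5 → 4 = 7
Shortest 4→8: 4 → 8 = 4
Total via 4: 7 + 4 = 11 kPa.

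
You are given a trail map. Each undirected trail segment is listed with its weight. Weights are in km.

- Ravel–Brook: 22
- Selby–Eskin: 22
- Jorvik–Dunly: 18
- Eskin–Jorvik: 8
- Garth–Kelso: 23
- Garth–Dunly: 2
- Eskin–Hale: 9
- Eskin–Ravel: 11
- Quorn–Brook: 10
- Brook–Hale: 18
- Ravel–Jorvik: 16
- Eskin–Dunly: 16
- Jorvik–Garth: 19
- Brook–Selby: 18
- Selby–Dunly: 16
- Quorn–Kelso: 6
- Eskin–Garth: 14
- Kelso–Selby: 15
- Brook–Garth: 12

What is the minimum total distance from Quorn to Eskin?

Shortest distances from Quorn:
Quorn: 0
Kelso: 6  (via Quorn)
Brook: 10  (via Quorn)
Selby: 21  (via Kelso)
Garth: 22  (via Brook)
Dunly: 24  (via Garth)
Hale: 28  (via Brook)
Ravel: 32  (via Brook)
Eskin: 36  (via Garth)
Shortest route: Quorn–Brook–Garth–Eskin = 36 km.

36 km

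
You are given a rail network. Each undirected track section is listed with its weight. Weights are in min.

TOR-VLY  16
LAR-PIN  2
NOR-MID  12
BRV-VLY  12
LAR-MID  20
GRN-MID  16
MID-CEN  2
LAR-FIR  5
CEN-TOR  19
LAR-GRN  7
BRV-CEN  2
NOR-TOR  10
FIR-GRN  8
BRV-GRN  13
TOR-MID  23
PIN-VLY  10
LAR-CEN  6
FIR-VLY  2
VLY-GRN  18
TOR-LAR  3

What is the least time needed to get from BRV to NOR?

Enumerating some paths:
BRV - CEN - LAR - TOR - NOR: 2+6+3+10 = 21
BRV - VLY - FIR - LAR - TOR - NOR: 12+2+5+3+10 = 32
BRV - CEN - TOR - NOR: 2+19+10 = 31
BRV - CEN - MID - NOR: 2+2+12 = 16
The minimum is 16 min via BRV - CEN - MID - NOR.

16 min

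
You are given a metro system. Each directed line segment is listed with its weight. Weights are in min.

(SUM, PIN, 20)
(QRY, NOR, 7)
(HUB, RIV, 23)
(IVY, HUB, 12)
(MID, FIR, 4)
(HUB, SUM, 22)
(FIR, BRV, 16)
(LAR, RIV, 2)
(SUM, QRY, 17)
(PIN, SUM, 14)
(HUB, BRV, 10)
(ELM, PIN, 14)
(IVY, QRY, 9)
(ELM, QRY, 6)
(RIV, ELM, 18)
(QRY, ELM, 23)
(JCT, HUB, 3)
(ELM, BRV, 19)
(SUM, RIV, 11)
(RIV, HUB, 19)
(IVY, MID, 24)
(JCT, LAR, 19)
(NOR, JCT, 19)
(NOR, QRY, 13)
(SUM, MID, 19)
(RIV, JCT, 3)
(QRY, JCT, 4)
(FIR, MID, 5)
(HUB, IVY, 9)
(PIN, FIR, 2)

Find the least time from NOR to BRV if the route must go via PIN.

68 min

Shortest NOR→PIN: NOR–QRY–ELM–PIN = 50
Shortest PIN→BRV: PIN–FIR–BRV = 18
Total via PIN: 50 + 18 = 68 min.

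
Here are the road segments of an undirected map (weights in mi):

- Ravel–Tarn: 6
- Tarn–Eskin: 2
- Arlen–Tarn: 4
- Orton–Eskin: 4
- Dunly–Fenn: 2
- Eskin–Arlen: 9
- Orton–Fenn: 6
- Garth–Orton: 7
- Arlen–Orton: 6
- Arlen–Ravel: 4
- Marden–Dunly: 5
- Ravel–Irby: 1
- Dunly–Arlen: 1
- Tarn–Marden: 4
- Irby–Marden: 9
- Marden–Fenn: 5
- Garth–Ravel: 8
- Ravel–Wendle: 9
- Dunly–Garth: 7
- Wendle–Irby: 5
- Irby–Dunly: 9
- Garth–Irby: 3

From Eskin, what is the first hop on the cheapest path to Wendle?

Compare a few routes:
Eskin - Tarn - Ravel - Irby - Wendle: 2+6+1+5 = 14
Eskin - Tarn - Arlen - Ravel - Irby - Wendle: 2+4+4+1+5 = 16
The minimum is 14 mi via Eskin - Tarn - Ravel - Irby - Wendle.
So from Eskin the first move is to Tarn.

Tarn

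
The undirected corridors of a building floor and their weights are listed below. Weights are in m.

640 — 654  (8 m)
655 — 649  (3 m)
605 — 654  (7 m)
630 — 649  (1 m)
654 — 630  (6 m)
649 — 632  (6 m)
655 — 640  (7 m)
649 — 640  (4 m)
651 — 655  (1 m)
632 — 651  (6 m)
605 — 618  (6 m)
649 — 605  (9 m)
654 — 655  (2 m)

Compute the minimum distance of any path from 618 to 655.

Shortest distances from 618:
618: 0
605: 6  (via 618)
654: 13  (via 605)
649: 15  (via 605)
655: 15  (via 654)
Shortest route: 618 → 605 → 654 → 655 = 15 m.

15 m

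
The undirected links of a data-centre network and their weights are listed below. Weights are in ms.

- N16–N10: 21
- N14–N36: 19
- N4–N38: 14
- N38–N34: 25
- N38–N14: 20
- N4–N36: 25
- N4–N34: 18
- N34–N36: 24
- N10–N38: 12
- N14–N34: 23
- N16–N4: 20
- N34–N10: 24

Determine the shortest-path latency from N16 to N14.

53 ms

Compare a few routes:
N16 → N4 → N34 → N14: 20+18+23 = 61
N16 → N10 → N38 → N14: 21+12+20 = 53
N16 → N4 → N38 → N14: 20+14+20 = 54
The minimum is 53 ms via N16 → N10 → N38 → N14.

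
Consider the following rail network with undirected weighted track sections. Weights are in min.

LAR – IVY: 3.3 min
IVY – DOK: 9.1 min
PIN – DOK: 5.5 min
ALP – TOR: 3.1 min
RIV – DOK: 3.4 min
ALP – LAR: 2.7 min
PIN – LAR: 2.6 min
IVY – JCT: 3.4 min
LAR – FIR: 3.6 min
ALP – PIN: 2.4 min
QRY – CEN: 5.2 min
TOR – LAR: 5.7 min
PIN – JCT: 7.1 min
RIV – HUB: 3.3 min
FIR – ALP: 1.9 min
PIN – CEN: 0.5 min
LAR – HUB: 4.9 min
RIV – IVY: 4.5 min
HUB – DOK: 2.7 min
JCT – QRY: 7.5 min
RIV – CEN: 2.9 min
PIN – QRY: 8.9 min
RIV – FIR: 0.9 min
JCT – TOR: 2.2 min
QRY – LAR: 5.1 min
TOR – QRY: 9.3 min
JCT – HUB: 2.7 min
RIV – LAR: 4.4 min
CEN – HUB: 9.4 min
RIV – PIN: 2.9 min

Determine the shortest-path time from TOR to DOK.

Enumerating some paths:
TOR - ALP - PIN - DOK: 3.1+2.4+5.5 = 11
TOR - JCT - HUB - DOK: 2.2+2.7+2.7 = 7.6
TOR - ALP - FIR - RIV - DOK: 3.1+1.9+0.9+3.4 = 9.3
The minimum is 7.6 min via TOR - JCT - HUB - DOK.

7.6 min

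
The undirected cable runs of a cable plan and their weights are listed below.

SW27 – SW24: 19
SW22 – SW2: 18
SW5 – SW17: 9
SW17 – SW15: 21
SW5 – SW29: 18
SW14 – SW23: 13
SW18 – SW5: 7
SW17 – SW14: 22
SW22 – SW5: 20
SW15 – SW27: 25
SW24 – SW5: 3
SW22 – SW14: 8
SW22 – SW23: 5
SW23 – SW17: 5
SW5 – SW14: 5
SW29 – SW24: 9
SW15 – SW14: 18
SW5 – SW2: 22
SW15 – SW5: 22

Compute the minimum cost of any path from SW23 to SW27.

Enumerating some paths:
SW23–SW22–SW5–SW24–SW27: 5+20+3+19 = 47
SW23–SW22–SW14–SW5–SW24–SW27: 5+8+5+3+19 = 40
SW23–SW17–SW5–SW24–SW27: 5+9+3+19 = 36
SW23–SW14–SW5–SW24–SW27: 13+5+3+19 = 40
The minimum is 36 via SW23–SW17–SW5–SW24–SW27.

36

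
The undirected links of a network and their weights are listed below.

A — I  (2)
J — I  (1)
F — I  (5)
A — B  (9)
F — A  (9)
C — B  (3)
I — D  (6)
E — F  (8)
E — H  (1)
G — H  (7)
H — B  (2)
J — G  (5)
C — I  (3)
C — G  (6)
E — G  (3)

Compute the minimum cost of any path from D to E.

15

Running Dijkstra from D:
D: 0
I: 6  (via D)
J: 7  (via I)
A: 8  (via I)
C: 9  (via I)
F: 11  (via I)
B: 12  (via C)
G: 12  (via J)
H: 14  (via B)
E: 15  (via G)
Shortest route: D–I–J–G–E = 15.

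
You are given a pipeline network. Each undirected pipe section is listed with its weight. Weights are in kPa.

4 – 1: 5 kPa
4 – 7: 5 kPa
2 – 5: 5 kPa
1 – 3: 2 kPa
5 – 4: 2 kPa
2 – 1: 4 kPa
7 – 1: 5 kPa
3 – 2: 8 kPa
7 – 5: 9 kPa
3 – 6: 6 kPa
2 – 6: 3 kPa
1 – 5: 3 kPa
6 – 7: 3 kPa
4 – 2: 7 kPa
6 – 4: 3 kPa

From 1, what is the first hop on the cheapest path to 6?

Candidate routes:
1 - 5 - 4 - 6: 3+2+3 = 8
1 - 2 - 6: 4+3 = 7
The minimum is 7 kPa via 1 - 2 - 6.
So from 1 the first move is to 2.

2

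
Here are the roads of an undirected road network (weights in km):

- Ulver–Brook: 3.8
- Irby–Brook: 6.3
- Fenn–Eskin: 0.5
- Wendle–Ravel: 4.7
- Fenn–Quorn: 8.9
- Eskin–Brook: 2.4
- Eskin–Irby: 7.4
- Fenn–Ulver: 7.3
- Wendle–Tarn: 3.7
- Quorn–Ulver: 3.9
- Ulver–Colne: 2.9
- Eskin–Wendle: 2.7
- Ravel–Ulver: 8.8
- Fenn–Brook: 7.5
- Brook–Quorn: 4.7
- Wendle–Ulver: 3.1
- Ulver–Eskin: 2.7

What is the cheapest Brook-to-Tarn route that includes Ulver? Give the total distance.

10.6 km

Shortest Brook→Ulver: Brook → Ulver = 3.8
Best Ulver to Tarn: Ulver → Wendle → Tarn costing 6.8
Total via Ulver: 3.8 + 6.8 = 10.6 km.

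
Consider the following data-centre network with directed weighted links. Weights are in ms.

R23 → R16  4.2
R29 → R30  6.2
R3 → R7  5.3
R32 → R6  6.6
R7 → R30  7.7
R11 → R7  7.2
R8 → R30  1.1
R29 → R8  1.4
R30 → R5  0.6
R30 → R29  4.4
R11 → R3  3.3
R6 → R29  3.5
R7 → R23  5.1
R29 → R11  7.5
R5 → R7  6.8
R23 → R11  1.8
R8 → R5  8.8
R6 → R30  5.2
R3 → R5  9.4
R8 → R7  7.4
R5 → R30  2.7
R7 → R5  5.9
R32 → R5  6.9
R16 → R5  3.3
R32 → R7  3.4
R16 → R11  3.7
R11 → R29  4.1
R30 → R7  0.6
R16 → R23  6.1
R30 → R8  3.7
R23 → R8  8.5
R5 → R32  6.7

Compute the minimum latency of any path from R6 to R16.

15.1 ms

Enumerating some paths:
R6–R29–R8–R30–R7–R23–R16: 3.5+1.4+1.1+0.6+5.1+4.2 = 15.9
R6–R30–R7–R23–R16: 5.2+0.6+5.1+4.2 = 15.1
Cheapest is R6–R30–R7–R23–R16 at 15.1 ms.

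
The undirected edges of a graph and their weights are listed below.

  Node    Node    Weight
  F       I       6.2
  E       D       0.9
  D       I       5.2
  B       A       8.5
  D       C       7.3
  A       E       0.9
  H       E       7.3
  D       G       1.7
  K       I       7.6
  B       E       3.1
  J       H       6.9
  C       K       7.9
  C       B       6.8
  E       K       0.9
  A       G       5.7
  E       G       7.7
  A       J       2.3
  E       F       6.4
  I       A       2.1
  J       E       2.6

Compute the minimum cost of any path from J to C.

Settle nodes by increasing distance from J:
J: 0
A: 2.3  (via J)
E: 2.6  (via J)
D: 3.5  (via E)
K: 3.5  (via E)
I: 4.4  (via A)
G: 5.2  (via D)
B: 5.7  (via E)
H: 6.9  (via J)
F: 9  (via E)
C: 10.8  (via D)
Shortest route: J–E–D–C = 10.8.

10.8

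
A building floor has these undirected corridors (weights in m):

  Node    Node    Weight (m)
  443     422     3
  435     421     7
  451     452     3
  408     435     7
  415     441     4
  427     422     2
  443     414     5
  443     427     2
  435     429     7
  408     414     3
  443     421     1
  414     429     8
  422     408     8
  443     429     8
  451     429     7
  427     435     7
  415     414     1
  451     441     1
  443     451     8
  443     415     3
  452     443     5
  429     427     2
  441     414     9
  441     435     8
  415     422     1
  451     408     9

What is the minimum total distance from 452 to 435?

12 m

Compare a few routes:
452–443–421–435: 5+1+7 = 13
452–451–441–435: 3+1+8 = 12
Cheapest is 452–451–441–435 at 12 m.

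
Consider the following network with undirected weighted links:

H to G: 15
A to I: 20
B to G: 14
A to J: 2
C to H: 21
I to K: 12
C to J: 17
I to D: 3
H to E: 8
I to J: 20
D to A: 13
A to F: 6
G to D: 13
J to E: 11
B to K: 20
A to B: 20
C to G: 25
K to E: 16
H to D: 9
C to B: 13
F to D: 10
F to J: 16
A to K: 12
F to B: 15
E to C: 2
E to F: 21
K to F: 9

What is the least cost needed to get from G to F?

Enumerating some paths:
G - D - F: 13+10 = 23
G - B - F: 14+15 = 29
Cheapest is G - D - F at 23.

23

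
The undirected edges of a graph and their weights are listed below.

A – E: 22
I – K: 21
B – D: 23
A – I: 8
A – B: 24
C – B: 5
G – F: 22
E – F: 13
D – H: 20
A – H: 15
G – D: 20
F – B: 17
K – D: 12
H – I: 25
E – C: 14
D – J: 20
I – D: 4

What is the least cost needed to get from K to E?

Enumerating some paths:
K - I - A - E: 21+8+22 = 51
K - D - B - C - E: 12+23+5+14 = 54
K - D - I - A - E: 12+4+8+22 = 46
The minimum is 46 via K - D - I - A - E.

46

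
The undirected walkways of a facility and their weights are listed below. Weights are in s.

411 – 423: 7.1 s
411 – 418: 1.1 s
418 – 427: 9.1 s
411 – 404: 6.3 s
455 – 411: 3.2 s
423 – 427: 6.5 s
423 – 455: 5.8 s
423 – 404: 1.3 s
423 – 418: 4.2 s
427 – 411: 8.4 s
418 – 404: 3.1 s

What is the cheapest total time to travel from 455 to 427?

11.6 s

Compare a few routes:
455 - 423 - 427: 5.8+6.5 = 12.3
455 - 411 - 418 - 423 - 427: 3.2+1.1+4.2+6.5 = 15
455 - 411 - 427: 3.2+8.4 = 11.6
455 - 411 - 418 - 427: 3.2+1.1+9.1 = 13.4
Cheapest is 455 - 411 - 427 at 11.6 s.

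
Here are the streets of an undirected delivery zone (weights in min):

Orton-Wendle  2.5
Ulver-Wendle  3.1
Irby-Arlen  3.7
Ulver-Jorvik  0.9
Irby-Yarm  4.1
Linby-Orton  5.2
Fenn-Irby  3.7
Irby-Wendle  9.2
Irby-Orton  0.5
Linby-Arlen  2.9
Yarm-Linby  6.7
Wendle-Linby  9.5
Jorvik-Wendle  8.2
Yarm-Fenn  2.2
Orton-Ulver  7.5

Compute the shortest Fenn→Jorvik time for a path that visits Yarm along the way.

13.3 min

Shortest Fenn→Yarm: Fenn–Yarm = 2.2
Shortest Yarm→Jorvik: Yarm–Irby–Orton–Wendle–Ulver–Jorvik = 11.1
Total via Yarm: 2.2 + 11.1 = 13.3 min.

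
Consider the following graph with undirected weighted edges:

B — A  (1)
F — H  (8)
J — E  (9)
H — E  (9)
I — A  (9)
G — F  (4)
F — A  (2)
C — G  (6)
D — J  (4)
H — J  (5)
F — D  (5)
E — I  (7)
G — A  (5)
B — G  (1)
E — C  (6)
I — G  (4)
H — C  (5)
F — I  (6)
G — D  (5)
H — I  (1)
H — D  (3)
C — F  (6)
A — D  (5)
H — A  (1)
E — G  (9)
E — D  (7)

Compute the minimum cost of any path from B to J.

Candidate routes:
B–A–H–J: 1+1+5 = 7
B–A–D–J: 1+5+4 = 10
B–A–H–D–J: 1+1+3+4 = 9
B–G–D–J: 1+5+4 = 10
The minimum is 7 via B–A–H–J.

7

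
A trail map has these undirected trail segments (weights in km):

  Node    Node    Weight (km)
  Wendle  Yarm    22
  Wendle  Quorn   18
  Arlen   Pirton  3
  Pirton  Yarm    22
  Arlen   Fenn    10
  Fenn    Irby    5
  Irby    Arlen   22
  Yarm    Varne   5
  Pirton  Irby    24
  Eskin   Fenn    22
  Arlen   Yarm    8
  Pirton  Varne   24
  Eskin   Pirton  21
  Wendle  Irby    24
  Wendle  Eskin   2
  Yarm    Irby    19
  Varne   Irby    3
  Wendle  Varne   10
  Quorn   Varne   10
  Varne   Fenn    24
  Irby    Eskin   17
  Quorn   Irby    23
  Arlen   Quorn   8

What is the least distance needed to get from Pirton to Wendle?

23 km

Settle nodes by increasing distance from Pirton:
Pirton: 0
Arlen: 3  (via Pirton)
Yarm: 11  (via Arlen)
Quorn: 11  (via Arlen)
Fenn: 13  (via Arlen)
Varne: 16  (via Yarm)
Irby: 18  (via Fenn)
Eskin: 21  (via Pirton)
Wendle: 23  (via Eskin)
Shortest route: Pirton → Eskin → Wendle = 23 km.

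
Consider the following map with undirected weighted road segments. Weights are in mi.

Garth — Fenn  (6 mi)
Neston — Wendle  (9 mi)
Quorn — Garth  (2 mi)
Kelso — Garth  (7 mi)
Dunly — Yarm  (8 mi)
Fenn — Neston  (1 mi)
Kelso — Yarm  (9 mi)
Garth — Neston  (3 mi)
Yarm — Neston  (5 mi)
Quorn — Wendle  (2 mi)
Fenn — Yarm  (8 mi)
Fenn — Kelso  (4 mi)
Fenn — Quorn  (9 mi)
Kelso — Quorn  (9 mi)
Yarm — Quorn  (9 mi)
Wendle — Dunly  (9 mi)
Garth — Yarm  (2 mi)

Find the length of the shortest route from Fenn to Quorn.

Running Dijkstra from Fenn:
Fenn: 0
Neston: 1  (via Fenn)
Kelso: 4  (via Fenn)
Garth: 4  (via Neston)
Yarm: 6  (via Neston)
Quorn: 6  (via Garth)
Shortest route: Fenn–Neston–Garth–Quorn = 6 mi.

6 mi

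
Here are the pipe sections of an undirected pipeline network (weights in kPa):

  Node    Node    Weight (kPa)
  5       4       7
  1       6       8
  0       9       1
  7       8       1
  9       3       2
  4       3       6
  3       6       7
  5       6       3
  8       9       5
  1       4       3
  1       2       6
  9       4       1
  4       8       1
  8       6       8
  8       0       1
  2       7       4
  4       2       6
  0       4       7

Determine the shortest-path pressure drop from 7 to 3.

5 kPa

Compare a few routes:
7 → 8 → 0 → 9 → 3: 1+1+1+2 = 5
7 → 8 → 4 → 3: 1+1+6 = 8
7 → 8 → 9 → 3: 1+5+2 = 8
Cheapest is 7 → 8 → 0 → 9 → 3 at 5 kPa.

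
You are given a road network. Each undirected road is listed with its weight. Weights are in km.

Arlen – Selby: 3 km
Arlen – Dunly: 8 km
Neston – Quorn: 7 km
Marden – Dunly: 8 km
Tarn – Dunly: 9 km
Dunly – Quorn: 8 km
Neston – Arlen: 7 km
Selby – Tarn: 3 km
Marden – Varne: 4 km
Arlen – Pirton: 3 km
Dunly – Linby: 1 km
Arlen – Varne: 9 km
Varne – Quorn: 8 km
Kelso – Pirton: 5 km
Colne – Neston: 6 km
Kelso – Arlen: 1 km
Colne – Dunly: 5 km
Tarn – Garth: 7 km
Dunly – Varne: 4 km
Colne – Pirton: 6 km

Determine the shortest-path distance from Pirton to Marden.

Running Dijkstra from Pirton:
Pirton: 0
Arlen: 3  (via Pirton)
Kelso: 4  (via Arlen)
Colne: 6  (via Pirton)
Selby: 6  (via Arlen)
Tarn: 9  (via Selby)
Neston: 10  (via Arlen)
Dunly: 11  (via Arlen)
Linby: 12  (via Dunly)
Varne: 12  (via Arlen)
Garth: 16  (via Tarn)
Marden: 16  (via Varne)
Shortest route: Pirton → Arlen → Varne → Marden = 16 km.

16 km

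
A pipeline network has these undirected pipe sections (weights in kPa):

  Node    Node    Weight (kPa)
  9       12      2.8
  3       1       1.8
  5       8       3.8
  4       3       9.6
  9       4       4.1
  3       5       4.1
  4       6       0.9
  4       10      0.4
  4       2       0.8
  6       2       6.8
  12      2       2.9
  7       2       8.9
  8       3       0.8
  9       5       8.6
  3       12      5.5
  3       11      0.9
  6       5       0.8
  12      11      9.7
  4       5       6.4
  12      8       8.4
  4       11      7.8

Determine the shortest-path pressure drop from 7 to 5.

11.4 kPa

Settle nodes by increasing distance from 7:
7: 0
2: 8.9  (via 7)
4: 9.7  (via 2)
10: 10.1  (via 4)
6: 10.6  (via 4)
5: 11.4  (via 6)
Shortest route: 7 → 2 → 4 → 6 → 5 = 11.4 kPa.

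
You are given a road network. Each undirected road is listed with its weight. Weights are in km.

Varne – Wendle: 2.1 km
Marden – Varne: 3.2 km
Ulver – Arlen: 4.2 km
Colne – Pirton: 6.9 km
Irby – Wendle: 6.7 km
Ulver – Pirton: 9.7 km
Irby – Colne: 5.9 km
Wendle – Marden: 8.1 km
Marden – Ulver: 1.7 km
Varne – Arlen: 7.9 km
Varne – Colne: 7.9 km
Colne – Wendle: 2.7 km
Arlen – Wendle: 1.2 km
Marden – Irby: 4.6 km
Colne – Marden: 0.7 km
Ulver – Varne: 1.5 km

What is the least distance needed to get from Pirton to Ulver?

Shortest distances from Pirton:
Pirton: 0
Colne: 6.9  (via Pirton)
Marden: 7.6  (via Colne)
Ulver: 9.3  (via Marden)
Shortest route: Pirton–Colne–Marden–Ulver = 9.3 km.

9.3 km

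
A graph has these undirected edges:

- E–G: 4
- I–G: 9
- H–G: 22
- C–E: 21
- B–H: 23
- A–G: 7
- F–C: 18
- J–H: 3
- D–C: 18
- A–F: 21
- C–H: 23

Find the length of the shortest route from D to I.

52

Shortest distances from D:
D: 0
C: 18  (via D)
F: 36  (via C)
E: 39  (via C)
H: 41  (via C)
G: 43  (via E)
J: 44  (via H)
A: 50  (via G)
I: 52  (via G)
Shortest route: D–C–E–G–I = 52.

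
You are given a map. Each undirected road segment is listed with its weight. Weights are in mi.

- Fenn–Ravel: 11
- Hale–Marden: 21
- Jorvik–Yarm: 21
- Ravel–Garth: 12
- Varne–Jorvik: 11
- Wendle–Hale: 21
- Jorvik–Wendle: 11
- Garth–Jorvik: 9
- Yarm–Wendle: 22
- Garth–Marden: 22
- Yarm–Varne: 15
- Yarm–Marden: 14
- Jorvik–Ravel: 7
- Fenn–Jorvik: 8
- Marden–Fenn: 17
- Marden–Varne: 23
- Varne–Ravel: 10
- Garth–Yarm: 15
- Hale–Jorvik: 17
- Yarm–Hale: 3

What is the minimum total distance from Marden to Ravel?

Settle nodes by increasing distance from Marden:
Marden: 0
Yarm: 14  (via Marden)
Fenn: 17  (via Marden)
Hale: 17  (via Yarm)
Garth: 22  (via Marden)
Varne: 23  (via Marden)
Jorvik: 25  (via Fenn)
Ravel: 28  (via Fenn)
Shortest route: Marden → Fenn → Ravel = 28 mi.

28 mi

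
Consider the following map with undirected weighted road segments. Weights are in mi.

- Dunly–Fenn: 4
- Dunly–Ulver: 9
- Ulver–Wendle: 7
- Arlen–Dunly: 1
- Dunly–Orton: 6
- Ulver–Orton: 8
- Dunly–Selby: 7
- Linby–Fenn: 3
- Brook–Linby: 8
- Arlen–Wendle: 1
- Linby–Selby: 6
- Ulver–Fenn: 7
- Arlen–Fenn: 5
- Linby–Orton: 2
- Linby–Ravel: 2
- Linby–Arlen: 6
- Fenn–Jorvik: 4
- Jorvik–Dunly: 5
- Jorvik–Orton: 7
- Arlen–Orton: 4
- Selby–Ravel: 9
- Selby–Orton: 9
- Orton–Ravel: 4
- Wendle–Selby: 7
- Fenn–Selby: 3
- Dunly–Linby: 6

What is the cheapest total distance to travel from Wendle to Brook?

Candidate routes:
Wendle → Arlen → Dunly → Linby → Brook: 1+1+6+8 = 16
Wendle → Arlen → Linby → Brook: 1+6+8 = 15
Cheapest is Wendle → Arlen → Linby → Brook at 15 mi.

15 mi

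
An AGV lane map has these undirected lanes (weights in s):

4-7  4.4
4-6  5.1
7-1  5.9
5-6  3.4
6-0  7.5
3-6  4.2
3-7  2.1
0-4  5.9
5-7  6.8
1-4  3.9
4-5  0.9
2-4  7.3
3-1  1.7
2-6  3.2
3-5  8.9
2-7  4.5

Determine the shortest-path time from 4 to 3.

Settle nodes by increasing distance from 4:
4: 0
5: 0.9  (via 4)
1: 3.9  (via 4)
6: 4.3  (via 5)
7: 4.4  (via 4)
3: 5.6  (via 1)
Shortest route: 4–1–3 = 5.6 s.

5.6 s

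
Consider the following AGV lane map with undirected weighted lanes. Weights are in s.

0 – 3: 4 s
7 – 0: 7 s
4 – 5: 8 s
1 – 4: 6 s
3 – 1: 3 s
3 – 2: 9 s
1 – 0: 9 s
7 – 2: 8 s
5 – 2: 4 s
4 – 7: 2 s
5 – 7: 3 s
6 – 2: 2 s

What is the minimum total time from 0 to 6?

Candidate routes:
0 → 7 → 2 → 6: 7+8+2 = 17
0 → 3 → 2 → 6: 4+9+2 = 15
0 → 7 → 5 → 2 → 6: 7+3+4+2 = 16
The minimum is 15 s via 0 → 3 → 2 → 6.

15 s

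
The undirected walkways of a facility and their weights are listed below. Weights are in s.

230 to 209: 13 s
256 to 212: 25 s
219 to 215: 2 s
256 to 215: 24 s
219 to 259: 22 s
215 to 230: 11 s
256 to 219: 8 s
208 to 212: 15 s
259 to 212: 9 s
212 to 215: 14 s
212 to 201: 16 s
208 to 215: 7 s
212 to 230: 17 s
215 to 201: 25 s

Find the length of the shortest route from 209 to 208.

31 s

Candidate routes:
209 → 230 → 215 → 212 → 208: 13+11+14+15 = 53
209 → 230 → 212 → 208: 13+17+15 = 45
209 → 230 → 215 → 208: 13+11+7 = 31
209 → 230 → 212 → 215 → 208: 13+17+14+7 = 51
The minimum is 31 s via 209 → 230 → 215 → 208.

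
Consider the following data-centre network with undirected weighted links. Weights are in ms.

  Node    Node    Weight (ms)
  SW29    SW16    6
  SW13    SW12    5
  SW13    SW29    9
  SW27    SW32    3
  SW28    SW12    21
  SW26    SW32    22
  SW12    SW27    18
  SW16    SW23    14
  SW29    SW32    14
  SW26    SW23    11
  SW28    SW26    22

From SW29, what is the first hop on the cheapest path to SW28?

SW13

Compare a few routes:
SW29 → SW16 → SW23 → SW26 → SW28: 6+14+11+22 = 53
SW29 → SW13 → SW12 → SW28: 9+5+21 = 35
SW29 → SW32 → SW27 → SW12 → SW28: 14+3+18+21 = 56
The minimum is 35 ms via SW29 → SW13 → SW12 → SW28.
So from SW29 the first move is to SW13.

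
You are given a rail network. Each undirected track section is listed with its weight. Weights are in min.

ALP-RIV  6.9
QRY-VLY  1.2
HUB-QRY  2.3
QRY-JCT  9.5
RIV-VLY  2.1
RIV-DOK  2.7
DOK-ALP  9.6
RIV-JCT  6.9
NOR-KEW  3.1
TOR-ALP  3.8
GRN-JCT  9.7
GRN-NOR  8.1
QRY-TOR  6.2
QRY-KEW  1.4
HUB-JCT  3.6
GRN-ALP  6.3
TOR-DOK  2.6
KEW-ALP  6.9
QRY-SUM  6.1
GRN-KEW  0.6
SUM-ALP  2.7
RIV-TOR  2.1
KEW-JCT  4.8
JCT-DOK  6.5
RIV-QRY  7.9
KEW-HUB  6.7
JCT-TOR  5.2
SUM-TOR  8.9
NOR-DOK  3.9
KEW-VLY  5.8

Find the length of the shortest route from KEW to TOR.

6.8 min

Candidate routes:
KEW - QRY - TOR: 1.4+6.2 = 7.6
KEW - QRY - VLY - RIV - TOR: 1.4+1.2+2.1+2.1 = 6.8
Cheapest is KEW - QRY - VLY - RIV - TOR at 6.8 min.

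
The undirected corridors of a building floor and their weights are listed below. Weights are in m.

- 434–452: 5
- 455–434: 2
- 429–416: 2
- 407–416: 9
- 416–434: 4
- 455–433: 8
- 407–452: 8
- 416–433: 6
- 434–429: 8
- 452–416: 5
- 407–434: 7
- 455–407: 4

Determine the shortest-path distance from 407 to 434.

6 m

Enumerating some paths:
407–416–434: 9+4 = 13
407–455–434: 4+2 = 6
407–434: 7 = 7
407–452–434: 8+5 = 13
Cheapest is 407–455–434 at 6 m.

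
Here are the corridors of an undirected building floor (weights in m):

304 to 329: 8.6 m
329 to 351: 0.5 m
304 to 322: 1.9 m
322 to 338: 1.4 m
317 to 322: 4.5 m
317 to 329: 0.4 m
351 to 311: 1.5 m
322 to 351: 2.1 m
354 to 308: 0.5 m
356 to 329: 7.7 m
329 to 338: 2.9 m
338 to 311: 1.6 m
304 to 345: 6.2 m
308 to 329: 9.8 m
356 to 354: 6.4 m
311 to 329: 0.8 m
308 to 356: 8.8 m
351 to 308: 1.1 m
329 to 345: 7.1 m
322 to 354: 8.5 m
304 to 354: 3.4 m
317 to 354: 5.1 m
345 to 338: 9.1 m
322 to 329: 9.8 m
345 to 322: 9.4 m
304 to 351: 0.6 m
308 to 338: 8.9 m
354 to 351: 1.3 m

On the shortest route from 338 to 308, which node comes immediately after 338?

Candidate routes:
338 → 311 → 351 → 308: 1.6+1.5+1.1 = 4.2
338 → 311 → 329 → 351 → 308: 1.6+0.8+0.5+1.1 = 4
Cheapest is 338 → 311 → 329 → 351 → 308 at 4 m.
So from 338 the first move is to 311.

311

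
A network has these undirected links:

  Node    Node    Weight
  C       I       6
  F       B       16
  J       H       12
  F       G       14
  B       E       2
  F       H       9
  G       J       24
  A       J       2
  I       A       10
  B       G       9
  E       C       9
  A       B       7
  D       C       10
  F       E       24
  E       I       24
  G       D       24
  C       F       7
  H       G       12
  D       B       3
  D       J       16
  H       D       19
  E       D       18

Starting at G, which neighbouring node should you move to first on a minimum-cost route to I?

B

Enumerating some paths:
G–B–D–C–I: 9+3+10+6 = 28
G–H–F–C–I: 12+9+7+6 = 34
G–B–A–I: 9+7+10 = 26
G–F–C–I: 14+7+6 = 27
Cheapest is G–B–A–I at 26.
So from G the first move is to B.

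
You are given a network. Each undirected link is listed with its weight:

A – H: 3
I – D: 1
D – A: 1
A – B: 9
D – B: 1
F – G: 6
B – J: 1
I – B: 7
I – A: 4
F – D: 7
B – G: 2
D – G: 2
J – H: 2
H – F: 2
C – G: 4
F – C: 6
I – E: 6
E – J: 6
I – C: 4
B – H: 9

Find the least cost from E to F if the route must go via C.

Best E to C: E → I → C costing 10
Shortest C→F: C → F = 6
Total via C: 10 + 6 = 16.

16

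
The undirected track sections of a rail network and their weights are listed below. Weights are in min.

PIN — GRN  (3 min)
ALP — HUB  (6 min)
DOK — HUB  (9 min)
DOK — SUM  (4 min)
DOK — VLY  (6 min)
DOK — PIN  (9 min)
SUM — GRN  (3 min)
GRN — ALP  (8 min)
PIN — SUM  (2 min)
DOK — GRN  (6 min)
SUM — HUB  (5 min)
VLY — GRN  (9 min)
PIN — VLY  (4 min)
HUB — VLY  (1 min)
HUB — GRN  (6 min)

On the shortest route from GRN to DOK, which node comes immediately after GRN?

Compare a few routes:
GRN - SUM - DOK: 3+4 = 7
GRN - PIN - SUM - DOK: 3+2+4 = 9
GRN - DOK: 6 = 6
GRN - PIN - DOK: 3+9 = 12
Cheapest is GRN - DOK at 6 min.
So from GRN the first move is to DOK.

DOK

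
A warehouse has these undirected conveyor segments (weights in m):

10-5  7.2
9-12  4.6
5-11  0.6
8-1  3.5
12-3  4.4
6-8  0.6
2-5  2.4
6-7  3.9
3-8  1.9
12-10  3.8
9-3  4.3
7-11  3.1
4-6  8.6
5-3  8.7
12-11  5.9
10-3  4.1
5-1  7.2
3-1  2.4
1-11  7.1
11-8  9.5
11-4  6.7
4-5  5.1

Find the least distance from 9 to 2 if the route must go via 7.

Shortest 9→7: 9–3–8–6–7 = 10.7
Best 7 to 2: 7–11–5–2 costing 6.1
Total via 7: 10.7 + 6.1 = 16.8 m.

16.8 m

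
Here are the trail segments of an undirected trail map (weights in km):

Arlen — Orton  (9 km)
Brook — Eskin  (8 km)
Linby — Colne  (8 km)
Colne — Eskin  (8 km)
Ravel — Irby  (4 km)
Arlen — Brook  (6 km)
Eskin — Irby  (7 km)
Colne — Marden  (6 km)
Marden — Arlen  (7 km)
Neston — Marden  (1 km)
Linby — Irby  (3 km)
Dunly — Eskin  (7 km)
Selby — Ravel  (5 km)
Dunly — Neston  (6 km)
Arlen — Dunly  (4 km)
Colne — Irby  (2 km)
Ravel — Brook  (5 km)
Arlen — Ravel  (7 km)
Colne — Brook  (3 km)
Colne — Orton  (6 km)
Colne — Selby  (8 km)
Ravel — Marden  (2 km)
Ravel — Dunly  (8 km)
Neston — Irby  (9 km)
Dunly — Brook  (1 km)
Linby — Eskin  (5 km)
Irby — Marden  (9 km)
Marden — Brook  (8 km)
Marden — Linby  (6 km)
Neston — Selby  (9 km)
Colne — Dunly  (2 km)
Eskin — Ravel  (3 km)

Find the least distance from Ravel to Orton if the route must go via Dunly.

Shortest Ravel→Dunly: Ravel–Brook–Dunly = 6
Shortest Dunly→Orton: Dunly–Colne–Orton = 8
Total via Dunly: 6 + 8 = 14 km.

14 km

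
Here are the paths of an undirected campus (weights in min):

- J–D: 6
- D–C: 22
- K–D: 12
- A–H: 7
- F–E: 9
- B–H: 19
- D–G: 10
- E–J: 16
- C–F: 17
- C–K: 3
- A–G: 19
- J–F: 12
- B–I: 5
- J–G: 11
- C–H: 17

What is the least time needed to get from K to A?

27 min

Shortest distances from K:
K: 0
C: 3  (via K)
D: 12  (via K)
J: 18  (via D)
F: 20  (via C)
H: 20  (via C)
G: 22  (via D)
A: 27  (via H)
Shortest route: K–C–H–A = 27 min.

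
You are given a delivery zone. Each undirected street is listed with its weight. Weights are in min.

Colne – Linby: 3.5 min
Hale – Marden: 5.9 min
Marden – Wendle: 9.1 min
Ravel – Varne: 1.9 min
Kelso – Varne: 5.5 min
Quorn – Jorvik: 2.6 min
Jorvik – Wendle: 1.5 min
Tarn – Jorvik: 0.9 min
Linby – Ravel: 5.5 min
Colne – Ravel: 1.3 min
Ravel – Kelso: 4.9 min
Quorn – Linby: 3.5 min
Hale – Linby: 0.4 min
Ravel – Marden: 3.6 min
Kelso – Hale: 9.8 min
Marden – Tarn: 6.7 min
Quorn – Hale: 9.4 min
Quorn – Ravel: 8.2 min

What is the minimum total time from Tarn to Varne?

Enumerating some paths:
Tarn → Marden → Ravel → Varne: 6.7+3.6+1.9 = 12.2
Tarn → Jorvik → Quorn → Ravel → Varne: 0.9+2.6+8.2+1.9 = 13.6
Tarn → Jorvik → Quorn → Linby → Colne → Ravel → Varne: 0.9+2.6+3.5+3.5+1.3+1.9 = 13.7
Cheapest is Tarn → Marden → Ravel → Varne at 12.2 min.

12.2 min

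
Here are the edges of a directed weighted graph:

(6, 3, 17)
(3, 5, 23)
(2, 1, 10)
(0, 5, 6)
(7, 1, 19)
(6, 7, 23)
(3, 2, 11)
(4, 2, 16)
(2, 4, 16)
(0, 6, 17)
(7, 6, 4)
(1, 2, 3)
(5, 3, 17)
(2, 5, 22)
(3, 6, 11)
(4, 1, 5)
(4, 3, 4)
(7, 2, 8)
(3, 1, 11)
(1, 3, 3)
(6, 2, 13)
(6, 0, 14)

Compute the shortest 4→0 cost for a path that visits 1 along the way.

33

Shortest 4→1: 4 → 1 = 5
Best 1 to 0: 1 → 3 → 6 → 0 costing 28
Total via 1: 5 + 28 = 33.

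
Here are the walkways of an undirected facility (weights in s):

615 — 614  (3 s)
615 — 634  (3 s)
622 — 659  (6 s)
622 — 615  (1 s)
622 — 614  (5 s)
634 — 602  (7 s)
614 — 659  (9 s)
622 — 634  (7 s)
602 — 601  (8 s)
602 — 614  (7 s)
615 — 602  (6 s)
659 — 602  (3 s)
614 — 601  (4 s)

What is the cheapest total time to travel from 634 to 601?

10 s

Compare a few routes:
634–615–614–601: 3+3+4 = 10
634–622–615–614–601: 7+1+3+4 = 15
634–615–622–614–601: 3+1+5+4 = 13
The minimum is 10 s via 634–615–614–601.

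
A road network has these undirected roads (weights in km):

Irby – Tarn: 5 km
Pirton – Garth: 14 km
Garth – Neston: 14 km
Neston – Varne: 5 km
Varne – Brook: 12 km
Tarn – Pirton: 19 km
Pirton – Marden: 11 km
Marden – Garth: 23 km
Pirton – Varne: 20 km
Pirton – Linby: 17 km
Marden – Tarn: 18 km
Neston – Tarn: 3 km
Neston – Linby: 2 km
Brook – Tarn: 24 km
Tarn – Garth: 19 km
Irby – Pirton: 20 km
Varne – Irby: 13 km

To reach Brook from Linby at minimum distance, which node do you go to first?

Compare a few routes:
Linby–Neston–Varne–Brook: 2+5+12 = 19
Linby–Neston–Tarn–Irby–Varne–Brook: 2+3+5+13+12 = 35
Linby–Neston–Tarn–Brook: 2+3+24 = 29
The minimum is 19 km via Linby–Neston–Varne–Brook.
So from Linby the first move is to Neston.

Neston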